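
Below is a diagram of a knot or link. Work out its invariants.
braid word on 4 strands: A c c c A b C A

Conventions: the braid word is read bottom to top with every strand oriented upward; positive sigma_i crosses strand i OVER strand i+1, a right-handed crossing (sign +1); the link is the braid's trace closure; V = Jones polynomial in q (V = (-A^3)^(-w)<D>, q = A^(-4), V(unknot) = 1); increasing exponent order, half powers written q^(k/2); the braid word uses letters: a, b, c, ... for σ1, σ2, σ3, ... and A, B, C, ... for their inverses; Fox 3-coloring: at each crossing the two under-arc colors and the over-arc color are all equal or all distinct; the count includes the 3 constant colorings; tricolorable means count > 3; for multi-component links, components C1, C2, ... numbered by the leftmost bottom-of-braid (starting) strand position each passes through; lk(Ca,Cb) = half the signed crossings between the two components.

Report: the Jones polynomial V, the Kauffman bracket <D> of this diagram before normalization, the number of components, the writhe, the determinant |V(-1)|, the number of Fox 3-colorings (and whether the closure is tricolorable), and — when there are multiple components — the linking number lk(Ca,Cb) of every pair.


V = q^(-7/2) - q^(-5/2) + q^(-3/2) - 2q^(-1/2) - q^(3/2)
<D> = -A^-6 - 2A^2 + A^6 - A^10 + A^14 (w = 0)
2 components over 8 crossings, w = 0
lk(C1,C2): +1
9 Fox colorings among 3^8, |V(-1)| = 6: tricolorable
why: |V(-1)| = 6: so tricolorable, since 3 divides 6


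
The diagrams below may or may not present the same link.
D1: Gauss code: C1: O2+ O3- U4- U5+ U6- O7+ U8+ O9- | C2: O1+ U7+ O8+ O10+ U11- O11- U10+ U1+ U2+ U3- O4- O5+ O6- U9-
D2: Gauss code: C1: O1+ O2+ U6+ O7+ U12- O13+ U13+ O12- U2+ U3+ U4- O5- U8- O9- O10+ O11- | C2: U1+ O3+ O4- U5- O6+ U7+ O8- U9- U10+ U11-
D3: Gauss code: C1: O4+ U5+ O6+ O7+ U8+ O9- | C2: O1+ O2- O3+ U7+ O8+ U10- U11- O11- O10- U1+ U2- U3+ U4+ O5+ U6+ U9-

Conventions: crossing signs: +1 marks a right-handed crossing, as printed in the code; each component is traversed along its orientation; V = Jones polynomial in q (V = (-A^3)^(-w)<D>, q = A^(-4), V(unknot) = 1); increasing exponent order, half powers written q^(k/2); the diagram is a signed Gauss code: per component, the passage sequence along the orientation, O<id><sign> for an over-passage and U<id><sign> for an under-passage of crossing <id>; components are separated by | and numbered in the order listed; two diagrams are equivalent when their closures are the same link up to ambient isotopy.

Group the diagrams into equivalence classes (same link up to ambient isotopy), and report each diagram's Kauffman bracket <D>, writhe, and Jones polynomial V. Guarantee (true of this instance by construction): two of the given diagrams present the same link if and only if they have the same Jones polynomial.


equivalence classes: {D1, D2} | {D3}
D1 (bracket -A^-11 + 2A^-7 - A^-3 + 2A - A^5 + A^9; 11 crossings at w = +1): V = -q^(-3/2) + q^(-1/2) - 2q^(1/2) + q^(3/2) - 2q^(5/2) + q^(7/2)
V(D2) = -q^(-3/2) + q^(-1/2) - 2q^(1/2) + q^(3/2) - 2q^(5/2) + q^(7/2)  (w +1, c 13, <D> = -A^-11 + 2A^-7 - A^-3 + 2A - A^5 + A^9)
V(D3) = -q^(3/2) + q^(5/2) - 3q^(7/2) + 2q^(9/2) - 2q^(11/2) + 2q^(13/2) - q^(15/2)  (w +3, c 11, <D> = A^-21 - 2A^-17 + 2A^-13 - 2A^-9 + 3A^-5 - A^-1 + A^3)
observation: comparing 3 Jones polynomials yields 2 groups


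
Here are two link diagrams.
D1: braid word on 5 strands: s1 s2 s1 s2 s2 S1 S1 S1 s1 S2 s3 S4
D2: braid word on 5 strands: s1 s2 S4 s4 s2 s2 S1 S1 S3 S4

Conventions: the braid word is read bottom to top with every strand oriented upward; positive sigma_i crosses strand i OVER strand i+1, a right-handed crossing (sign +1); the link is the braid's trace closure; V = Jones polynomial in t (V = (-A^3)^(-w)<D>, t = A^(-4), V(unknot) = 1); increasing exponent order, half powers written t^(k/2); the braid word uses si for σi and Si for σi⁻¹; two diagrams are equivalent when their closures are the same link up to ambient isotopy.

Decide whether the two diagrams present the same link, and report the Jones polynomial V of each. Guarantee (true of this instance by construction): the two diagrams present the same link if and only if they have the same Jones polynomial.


same link: yes
V(D1) = t + t^3 - t^4  [12 crossings, <D> = -A^-10 + A^-6 + A^2, w = +2]
V(D2) = t + t^3 - t^4  [10 crossings, <D> = -A^-16 + A^-12 + A^-4, w = 0]
insight: all 2 diagrams share one V(t), hence one class


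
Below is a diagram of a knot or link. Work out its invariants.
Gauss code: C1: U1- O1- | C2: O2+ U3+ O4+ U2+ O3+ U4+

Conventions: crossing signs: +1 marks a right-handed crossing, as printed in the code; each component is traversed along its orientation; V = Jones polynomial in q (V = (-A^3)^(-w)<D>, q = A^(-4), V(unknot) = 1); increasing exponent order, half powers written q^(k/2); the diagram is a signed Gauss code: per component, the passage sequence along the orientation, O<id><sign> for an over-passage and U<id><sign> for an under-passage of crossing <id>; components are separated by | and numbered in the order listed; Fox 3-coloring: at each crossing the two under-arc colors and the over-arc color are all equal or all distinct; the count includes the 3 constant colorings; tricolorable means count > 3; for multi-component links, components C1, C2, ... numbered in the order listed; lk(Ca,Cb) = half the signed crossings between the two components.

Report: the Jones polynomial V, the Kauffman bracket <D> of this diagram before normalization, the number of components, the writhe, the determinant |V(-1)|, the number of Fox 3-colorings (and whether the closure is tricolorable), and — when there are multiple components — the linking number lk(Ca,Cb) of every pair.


V = -q^(1/2) - q^(3/2) - q^(5/2) + q^(9/2)
<D> = A^-12 - A^-4 - 1 - A^4 (w = +2)
2 components over 4 crossings, w = +2
lk(C1,C2): 0
27 Fox colorings among 3^4, |V(-1)| = 0: tricolorable
why: w = +2 shifts under R1 moves; the (-A^3)^(-2) factor cancels that in V


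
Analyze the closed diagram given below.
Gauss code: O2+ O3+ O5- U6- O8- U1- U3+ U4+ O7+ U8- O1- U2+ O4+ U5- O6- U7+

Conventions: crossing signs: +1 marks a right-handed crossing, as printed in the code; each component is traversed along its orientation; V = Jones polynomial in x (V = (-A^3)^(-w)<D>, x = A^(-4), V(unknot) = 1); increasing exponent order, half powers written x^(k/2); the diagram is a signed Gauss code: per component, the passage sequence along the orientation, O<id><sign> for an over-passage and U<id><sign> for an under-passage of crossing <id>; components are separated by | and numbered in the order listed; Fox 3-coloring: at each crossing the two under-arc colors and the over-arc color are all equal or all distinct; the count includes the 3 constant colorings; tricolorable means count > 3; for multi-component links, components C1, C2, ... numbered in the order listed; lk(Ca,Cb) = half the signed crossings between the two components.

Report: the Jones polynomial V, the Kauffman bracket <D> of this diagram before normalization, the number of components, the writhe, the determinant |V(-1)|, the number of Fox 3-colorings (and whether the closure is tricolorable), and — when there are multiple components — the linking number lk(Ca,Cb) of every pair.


V(x) = x^-2 - x^-1 + 1 - x + x^2
bracket: A^-8 - A^-4 + 1 - A^4 + A^8, w = 0
1 component, writhe 0, over 8 crossings
det 5, colorings 3 of 3^8 — not tricolorable
observation: |V(-1)| = 5: so not tricolorable, since 3 does not divide 5


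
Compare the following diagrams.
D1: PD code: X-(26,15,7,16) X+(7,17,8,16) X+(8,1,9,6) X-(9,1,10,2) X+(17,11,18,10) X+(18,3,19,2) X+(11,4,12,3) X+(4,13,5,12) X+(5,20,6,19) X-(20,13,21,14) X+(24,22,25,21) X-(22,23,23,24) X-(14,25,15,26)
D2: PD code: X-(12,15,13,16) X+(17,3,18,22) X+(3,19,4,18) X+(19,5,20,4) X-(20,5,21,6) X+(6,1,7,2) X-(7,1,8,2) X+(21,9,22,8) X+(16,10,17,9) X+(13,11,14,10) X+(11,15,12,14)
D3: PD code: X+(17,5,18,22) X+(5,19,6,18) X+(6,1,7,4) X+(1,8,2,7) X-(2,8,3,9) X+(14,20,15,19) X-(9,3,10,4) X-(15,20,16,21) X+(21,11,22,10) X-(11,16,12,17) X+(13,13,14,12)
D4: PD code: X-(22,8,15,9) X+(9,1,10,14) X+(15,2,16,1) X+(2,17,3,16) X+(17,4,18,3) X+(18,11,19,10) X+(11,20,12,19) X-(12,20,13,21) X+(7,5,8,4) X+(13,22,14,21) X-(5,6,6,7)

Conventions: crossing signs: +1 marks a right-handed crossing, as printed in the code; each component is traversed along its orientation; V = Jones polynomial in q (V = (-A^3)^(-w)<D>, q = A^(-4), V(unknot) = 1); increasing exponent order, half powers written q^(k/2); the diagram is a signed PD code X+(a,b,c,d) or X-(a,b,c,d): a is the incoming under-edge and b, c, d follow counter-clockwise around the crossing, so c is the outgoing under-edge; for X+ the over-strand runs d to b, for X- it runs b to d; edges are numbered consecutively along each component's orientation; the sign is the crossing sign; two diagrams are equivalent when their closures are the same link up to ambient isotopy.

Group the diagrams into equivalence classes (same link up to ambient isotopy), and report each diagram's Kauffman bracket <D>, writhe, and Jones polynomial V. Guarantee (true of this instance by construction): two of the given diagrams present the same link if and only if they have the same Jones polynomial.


grouping into links: {D1} | {D2, D3} | {D4}
V(D1) = -q^(1/2) + q^(3/2) - q^(5/2) - q^(9/2)  (w +3, c 13, <D> = A^-9 + A^-1 - A^3 + A^7)
D2 (bracket -A^-3 + A^5 + A^9 + A^13; 11 crossings at w = +5): V = -q^(1/2) - q^(3/2) - q^(5/2) + q^(9/2)
D3 (bracket -A^-9 + A^-1 + A^3 + A^7; 11 crossings at w = +3): V = -q^(1/2) - q^(3/2) - q^(5/2) + q^(9/2)
V(D4) = -q^(3/2) + q^(5/2) - 3q^(7/2) + 2q^(9/2) - 2q^(11/2) + 2q^(13/2) - q^(15/2)  [11 crossings, <D> = A^-15 - 2A^-11 + 2A^-7 - 2A^-3 + 3A - A^5 + A^9, w = +5]
why: 3 classes among 4 diagrams; unequal V(q) rules out equality


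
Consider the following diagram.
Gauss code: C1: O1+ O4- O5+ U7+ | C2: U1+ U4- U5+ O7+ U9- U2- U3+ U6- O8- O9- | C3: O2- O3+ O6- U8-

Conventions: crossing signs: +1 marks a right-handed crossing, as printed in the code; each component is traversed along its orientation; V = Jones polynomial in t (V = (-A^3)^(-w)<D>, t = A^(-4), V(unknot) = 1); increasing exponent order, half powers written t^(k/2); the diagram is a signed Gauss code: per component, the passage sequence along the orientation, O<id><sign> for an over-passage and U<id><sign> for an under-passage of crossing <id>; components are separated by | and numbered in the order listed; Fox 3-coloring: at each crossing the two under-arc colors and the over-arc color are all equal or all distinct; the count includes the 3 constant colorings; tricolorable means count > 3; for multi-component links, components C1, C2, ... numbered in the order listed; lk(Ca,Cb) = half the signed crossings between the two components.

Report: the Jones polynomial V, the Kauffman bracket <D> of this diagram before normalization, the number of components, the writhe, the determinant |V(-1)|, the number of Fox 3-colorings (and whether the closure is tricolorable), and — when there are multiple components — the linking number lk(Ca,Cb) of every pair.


V = t^-2 + 2 + t^2
<D> = -A^-11 - 2A^-3 - A^5 (w = -1)
3 components over 9 crossings, w = -1
lk(C1,C2): +1
lk(C1,C3) = 0
linking number lk(C2,C3) = -1
3 Fox colorings among 3^9, |V(-1)| = 4: not tricolorable
why: palindromic: swapping t for 1/t fixes V


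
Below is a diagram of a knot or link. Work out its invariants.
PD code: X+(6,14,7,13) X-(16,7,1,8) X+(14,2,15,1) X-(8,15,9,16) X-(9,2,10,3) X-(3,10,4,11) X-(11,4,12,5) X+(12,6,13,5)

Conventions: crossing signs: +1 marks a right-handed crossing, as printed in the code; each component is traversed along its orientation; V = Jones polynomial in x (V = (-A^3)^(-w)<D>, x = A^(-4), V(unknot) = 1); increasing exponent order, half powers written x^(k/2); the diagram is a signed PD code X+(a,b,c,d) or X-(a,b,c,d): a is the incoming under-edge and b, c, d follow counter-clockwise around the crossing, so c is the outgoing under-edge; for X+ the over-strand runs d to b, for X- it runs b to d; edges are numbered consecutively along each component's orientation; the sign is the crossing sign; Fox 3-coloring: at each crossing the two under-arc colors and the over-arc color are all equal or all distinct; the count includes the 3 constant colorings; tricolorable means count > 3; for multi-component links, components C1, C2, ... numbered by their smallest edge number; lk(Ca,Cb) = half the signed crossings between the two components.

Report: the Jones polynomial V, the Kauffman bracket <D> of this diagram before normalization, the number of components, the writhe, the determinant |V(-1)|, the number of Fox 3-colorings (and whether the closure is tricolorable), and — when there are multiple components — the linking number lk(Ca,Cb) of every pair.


Jones polynomial: V(x) = 1
<D> = A^-6; writhe -2
components 1, writhe -2 (8 crossings)
3-colorings: 3 of 3^8, det 1 — not tricolorable
note: det 1 = |V(-1)|; not divisible by 3, so not tricolorable


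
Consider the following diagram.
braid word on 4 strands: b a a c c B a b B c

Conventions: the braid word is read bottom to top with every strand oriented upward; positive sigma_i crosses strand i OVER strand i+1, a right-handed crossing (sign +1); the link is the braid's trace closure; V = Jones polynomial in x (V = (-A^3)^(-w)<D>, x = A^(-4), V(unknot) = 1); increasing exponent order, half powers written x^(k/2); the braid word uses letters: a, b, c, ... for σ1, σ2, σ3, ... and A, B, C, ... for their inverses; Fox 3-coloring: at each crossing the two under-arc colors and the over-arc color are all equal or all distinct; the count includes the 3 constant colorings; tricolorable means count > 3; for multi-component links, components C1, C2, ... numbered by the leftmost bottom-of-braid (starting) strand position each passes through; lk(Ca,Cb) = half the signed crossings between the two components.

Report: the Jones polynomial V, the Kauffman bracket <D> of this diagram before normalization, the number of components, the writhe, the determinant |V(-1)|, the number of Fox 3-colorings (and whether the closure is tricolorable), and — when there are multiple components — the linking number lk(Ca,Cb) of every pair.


V = -x^(3/2) + x^(5/2) - 3x^(7/2) + 2x^(9/2) - 2x^(11/2) + 2x^(13/2) - x^(15/2)
<D> = -A^-12 + 2A^-8 - 2A^-4 + 2 - 3A^4 + A^8 - A^12 (w = +6)
2 components over 10 crossings, w = +6
lk(C1,C2): +2
9 Fox colorings among 3^10, |V(-1)| = 12: tricolorable
why: w = +6 (over 10 crossings) is diagram-only; (-A^3)^(-6) removes it from V


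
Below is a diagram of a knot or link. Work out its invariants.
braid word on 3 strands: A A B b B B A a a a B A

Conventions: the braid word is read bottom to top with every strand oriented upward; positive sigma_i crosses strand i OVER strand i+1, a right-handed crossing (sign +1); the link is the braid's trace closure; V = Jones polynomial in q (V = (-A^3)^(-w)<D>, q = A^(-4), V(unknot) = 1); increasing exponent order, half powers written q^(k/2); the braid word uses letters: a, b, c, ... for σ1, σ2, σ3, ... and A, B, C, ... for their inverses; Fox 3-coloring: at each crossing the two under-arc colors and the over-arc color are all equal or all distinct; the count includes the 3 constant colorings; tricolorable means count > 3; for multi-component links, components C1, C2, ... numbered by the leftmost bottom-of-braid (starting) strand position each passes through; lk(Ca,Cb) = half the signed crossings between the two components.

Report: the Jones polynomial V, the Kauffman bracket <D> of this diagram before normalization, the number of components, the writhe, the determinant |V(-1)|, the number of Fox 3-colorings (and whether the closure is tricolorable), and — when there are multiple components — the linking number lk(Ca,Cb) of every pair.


V = q^-7 - 2q^-6 + 2q^-5 - 3q^-4 + 3q^-3 - 2q^-2 + 2q^-1
<D> = 2A^-8 - 2A^-4 + 3 - 3A^4 + 2A^8 - 2A^12 + A^16 (w = -4)
1 component over 12 crossings, w = -4
9 Fox colorings among 3^12, |V(-1)| = 15: tricolorable
why: the word shrinks to σ1⁻¹ σ1⁻¹ σ2⁻¹ σ2⁻¹ σ1 σ1 σ2⁻¹ σ1⁻¹ after cancelling


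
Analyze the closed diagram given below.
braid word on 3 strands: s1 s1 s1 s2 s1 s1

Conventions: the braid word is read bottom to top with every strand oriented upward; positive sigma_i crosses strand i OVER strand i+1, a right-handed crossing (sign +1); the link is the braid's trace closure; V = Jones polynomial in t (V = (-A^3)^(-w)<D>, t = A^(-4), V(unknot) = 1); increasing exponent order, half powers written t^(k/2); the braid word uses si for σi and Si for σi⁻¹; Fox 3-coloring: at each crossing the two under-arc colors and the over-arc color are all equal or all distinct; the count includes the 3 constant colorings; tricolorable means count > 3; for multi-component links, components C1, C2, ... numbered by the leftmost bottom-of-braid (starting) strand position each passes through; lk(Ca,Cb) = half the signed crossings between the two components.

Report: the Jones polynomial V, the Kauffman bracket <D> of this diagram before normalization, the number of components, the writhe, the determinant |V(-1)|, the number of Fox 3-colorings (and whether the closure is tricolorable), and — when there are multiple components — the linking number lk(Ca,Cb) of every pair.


V = t^2 + t^4 - t^5 + t^6 - t^7
<D> = -A^-10 + A^-6 - A^-2 + A^2 + A^10 (w = +6)
1 component over 6 crossings, w = +6
3 Fox colorings among 3^6, |V(-1)| = 5: not tricolorable
why: |V(-1)| = 5: so not tricolorable, since 3 does not divide 5


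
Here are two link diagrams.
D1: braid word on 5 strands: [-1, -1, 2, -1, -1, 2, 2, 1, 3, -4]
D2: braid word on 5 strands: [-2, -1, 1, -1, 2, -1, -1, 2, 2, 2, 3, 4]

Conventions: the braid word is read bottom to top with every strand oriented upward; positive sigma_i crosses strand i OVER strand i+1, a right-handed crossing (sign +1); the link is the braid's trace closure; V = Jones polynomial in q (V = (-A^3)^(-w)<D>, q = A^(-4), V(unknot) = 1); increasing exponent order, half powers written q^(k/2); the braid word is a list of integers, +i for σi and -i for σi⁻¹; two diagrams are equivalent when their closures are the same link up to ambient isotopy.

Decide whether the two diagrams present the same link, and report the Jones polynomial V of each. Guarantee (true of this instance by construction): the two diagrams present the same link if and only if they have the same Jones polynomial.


same link: yes
V(D1) = -q^-3 + 2q^-2 - 2q^-1 + 3 - 2q + 2q^2 - q^3  [10 crossings, <D> = -A^-12 + 2A^-8 - 2A^-4 + 3 - 2A^4 + 2A^8 - A^12, w = 0]
D2 (bracket -A^-6 + 2A^-2 - 2A^2 + 3A^6 - 2A^10 + 2A^14 - A^18; 12 crossings at w = +2): V = -q^-3 + 2q^-2 - 2q^-1 + 3 - 2q + 2q^2 - q^3
note: one V(q) for all 2 diagrams — one class (guaranteed)


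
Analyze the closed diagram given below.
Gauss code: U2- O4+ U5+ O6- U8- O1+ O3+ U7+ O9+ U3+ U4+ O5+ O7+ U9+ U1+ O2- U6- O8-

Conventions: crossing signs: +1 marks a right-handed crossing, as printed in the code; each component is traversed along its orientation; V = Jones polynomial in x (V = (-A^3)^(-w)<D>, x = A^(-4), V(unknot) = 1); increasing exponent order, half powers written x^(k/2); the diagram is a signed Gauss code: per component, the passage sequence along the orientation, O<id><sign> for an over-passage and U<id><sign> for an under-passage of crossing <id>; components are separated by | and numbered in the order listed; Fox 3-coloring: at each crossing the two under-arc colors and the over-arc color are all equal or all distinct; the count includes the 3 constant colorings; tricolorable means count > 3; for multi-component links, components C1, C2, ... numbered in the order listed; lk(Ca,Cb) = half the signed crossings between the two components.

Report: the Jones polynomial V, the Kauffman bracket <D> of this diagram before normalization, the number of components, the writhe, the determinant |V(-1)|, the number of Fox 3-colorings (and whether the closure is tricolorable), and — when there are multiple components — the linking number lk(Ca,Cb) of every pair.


V = -x^-2 + 2x^-1 - 3 + 5x - 4x^2 + 5x^3 - 4x^4 + 2x^5 - x^6
<D> = A^-15 - 2A^-11 + 4A^-7 - 5A^-3 + 4A - 5A^5 + 3A^9 - 2A^13 + A^17 (w = +3)
1 component over 9 crossings, w = +3
9 Fox colorings among 3^9, |V(-1)| = 27: tricolorable
why: det 27 = |V(-1)|; divisible by 3, so tricolorable


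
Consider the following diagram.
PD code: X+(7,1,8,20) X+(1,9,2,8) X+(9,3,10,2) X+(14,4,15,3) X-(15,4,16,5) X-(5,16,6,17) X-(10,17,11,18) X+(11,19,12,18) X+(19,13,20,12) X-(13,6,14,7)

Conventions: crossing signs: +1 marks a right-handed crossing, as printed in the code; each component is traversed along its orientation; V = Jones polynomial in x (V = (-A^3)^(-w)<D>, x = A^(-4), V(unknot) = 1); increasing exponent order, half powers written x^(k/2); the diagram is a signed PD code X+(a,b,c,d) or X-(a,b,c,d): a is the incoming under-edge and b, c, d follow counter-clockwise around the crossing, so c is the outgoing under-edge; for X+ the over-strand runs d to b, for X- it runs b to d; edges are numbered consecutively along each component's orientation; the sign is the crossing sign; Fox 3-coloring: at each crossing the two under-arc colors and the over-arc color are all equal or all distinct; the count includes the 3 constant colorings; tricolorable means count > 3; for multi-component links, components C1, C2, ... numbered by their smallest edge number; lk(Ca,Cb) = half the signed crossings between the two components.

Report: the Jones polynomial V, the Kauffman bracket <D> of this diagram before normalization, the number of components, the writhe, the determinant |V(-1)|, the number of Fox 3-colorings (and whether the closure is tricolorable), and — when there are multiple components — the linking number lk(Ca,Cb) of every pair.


Jones polynomial: V(x) = x^-1 - 1 + 2x - 2x^2 + 2x^3 - 2x^4 + x^5
<D> = A^-14 - 2A^-10 + 2A^-6 - 2A^-2 + 2A^2 - A^6 + A^10; writhe +2
components 1, writhe +2 (10 crossings)
3-colorings: 3 of 3^10, det 11 — not tricolorable
note: the span of V is 6, forcing >= 6 crossings in any diagram


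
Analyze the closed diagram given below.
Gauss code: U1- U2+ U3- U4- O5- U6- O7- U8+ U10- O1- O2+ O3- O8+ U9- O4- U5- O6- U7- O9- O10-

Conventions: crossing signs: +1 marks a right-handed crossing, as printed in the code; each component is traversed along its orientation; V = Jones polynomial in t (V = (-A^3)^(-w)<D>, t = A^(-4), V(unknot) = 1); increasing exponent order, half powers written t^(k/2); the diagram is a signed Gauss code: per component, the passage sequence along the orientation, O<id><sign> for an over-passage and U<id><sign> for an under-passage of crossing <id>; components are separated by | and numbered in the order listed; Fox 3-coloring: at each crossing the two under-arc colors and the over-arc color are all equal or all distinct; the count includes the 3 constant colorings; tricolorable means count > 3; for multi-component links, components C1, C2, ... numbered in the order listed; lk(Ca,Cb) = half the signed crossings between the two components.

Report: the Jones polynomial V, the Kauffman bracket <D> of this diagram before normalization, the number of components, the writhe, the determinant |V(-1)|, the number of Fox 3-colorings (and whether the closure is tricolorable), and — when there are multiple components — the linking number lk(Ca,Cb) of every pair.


V(t) = -t^-9 + t^-8 - 2t^-7 + 3t^-6 - 2t^-5 + 2t^-4 - t^-3 + t^-2
bracket: A^-10 - A^-6 + 2A^-2 - 2A^2 + 3A^6 - 2A^10 + A^14 - A^18, w = -6
1 component, writhe -6, over 10 crossings
det 13, colorings 3 of 3^10 — not tricolorable
observation: |V(-1)| = 13: so not tricolorable, since 3 does not divide 13


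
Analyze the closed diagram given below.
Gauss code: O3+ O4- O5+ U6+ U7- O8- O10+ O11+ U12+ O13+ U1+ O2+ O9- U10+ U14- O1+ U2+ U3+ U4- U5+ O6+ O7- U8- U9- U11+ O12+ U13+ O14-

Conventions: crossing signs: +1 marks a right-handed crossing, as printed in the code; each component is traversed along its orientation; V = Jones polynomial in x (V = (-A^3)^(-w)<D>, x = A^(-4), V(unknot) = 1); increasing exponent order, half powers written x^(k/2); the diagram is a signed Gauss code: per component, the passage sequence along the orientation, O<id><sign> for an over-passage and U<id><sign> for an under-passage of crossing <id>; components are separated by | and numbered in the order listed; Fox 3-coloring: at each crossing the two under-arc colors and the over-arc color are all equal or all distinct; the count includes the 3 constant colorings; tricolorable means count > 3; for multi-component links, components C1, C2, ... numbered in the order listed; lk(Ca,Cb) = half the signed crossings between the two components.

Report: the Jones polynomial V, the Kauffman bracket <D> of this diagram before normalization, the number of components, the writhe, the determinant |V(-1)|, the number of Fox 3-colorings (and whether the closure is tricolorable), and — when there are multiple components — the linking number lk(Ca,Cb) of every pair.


V = x + x^3 - x^4
<D> = -A^-4 + 1 + A^8 (w = +4)
1 component over 14 crossings, w = +4
9 Fox colorings among 3^14, |V(-1)| = 3: tricolorable
why: det 3 = |V(-1)|; divisible by 3, so tricolorable


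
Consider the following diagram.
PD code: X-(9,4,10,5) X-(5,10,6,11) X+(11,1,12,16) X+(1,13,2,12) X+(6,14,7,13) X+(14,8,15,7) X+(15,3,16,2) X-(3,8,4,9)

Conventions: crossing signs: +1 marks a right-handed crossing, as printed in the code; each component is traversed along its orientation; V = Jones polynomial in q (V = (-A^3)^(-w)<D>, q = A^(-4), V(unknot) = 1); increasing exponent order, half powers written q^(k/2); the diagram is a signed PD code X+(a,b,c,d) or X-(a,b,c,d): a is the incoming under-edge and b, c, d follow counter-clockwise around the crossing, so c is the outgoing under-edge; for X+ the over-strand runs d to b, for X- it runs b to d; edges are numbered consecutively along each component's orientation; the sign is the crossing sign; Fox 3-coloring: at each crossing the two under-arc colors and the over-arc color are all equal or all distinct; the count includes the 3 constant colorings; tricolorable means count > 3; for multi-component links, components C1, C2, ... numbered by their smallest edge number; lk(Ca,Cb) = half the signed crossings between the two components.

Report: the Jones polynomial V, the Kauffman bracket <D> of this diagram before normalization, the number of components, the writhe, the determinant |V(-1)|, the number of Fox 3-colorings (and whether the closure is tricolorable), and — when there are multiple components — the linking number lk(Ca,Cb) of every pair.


V = -q^-1 + 2 - q + 2q^2 - q^3 + q^4 - q^5
<D> = -A^-14 + A^-10 - A^-6 + 2A^-2 - A^2 + 2A^6 - A^10 (w = +2)
1 component over 8 crossings, w = +2
9 Fox colorings among 3^8, |V(-1)| = 9: tricolorable
why: V spans 6 powers of q: at least 6 crossings in any diagram


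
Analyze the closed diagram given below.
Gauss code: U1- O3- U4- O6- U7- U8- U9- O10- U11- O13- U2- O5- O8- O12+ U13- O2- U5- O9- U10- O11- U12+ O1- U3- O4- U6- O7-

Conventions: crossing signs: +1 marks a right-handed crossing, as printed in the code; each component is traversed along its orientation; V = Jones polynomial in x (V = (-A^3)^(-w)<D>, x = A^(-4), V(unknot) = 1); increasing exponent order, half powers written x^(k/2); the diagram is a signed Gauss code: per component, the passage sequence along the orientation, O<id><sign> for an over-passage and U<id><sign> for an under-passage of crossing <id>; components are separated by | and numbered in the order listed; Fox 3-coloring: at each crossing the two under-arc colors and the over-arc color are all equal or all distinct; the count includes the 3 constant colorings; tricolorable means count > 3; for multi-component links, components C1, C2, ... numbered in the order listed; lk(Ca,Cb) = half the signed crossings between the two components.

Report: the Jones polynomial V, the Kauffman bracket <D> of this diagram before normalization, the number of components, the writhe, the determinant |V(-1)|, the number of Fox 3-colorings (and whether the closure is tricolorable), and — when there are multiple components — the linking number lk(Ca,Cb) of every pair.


V(x) = -x^-15 + 3x^-14 - 4x^-13 + 6x^-12 - 7x^-11 + 6x^-10 - 7x^-9 + 4x^-8 - 3x^-7 + 3x^-6 + x^-4
bracket: -A^-17 - 3A^-9 + 3A^-5 - 4A^-1 + 7A^3 - 6A^7 + 7A^11 - 6A^15 + 4A^19 - 3A^23 + A^27, w = -11
1 component, writhe -11, over 13 crossings
det 45, colorings 27 of 3^13 — tricolorable
observation: det 45 = |V(-1)|; divisible by 3, so tricolorable


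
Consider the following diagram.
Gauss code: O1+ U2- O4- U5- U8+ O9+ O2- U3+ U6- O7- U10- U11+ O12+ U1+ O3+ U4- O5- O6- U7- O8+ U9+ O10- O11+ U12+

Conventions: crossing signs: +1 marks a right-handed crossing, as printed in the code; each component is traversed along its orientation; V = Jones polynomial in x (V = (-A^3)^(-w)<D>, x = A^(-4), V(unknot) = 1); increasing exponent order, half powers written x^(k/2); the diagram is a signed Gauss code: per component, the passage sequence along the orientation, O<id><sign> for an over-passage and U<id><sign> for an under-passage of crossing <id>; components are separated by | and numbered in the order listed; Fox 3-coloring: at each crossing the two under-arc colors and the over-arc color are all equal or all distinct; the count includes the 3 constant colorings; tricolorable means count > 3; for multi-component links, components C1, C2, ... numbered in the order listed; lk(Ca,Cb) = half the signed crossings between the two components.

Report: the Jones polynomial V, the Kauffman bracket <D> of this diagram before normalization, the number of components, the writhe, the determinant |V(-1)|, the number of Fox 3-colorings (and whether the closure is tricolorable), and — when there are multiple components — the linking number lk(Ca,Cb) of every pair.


V(x) = x^-4 - 4x^-3 + 6x^-2 - 7x^-1 + 9 - 7x + 6x^2 - 4x^3 + x^4
bracket: A^-16 - 4A^-12 + 6A^-8 - 7A^-4 + 9 - 7A^4 + 6A^8 - 4A^12 + A^16, w = 0
1 component, writhe 0, over 12 crossings
det 45, colorings 27 of 3^12 — tricolorable
observation: |V(-1)| = 45: so tricolorable, since 3 divides 45


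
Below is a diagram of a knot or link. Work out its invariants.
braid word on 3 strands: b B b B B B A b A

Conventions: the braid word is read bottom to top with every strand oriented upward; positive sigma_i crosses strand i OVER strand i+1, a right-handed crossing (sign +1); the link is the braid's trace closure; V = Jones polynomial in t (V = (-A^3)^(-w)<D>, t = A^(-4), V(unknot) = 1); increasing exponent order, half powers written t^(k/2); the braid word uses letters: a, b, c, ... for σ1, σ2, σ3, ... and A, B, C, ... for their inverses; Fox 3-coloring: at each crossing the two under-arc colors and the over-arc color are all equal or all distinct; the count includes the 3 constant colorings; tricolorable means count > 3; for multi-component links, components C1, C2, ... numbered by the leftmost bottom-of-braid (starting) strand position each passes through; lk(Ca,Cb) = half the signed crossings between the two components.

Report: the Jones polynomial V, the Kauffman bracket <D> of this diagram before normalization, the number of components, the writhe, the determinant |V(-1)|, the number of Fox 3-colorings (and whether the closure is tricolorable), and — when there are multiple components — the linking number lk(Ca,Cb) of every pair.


Jones polynomial: V(t) = -t^(-9/2) - t^(-5/2) + t^(-3/2) - t^(-1/2)
<D> = A^-7 - A^-3 + A + A^9; writhe -3
components 2, writhe -3 (9 crossings)
linking number lk(C1,C2) = -2
3-colorings: 3 of 3^9, det 4 — not tricolorable
note: span 4 respects span(V) <= c + mu - 1 = 10 for this 2-component diagram


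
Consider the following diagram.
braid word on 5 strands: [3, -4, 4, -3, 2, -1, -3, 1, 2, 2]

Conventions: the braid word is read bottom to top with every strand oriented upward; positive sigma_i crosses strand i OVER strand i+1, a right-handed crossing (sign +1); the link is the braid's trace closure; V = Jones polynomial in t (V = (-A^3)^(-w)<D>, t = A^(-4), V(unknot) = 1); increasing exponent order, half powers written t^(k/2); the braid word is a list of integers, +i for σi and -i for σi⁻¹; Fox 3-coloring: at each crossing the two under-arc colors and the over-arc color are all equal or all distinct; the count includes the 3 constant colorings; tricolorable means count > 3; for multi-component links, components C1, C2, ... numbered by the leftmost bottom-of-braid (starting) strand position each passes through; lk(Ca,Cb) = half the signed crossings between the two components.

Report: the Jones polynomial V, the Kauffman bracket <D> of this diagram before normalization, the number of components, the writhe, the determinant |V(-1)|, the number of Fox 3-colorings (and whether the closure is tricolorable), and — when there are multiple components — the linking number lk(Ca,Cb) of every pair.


V = 1 + 2t + 2t^2 + t^3 - t^4 - t^5
<D> = -A^-14 - A^-10 + A^-6 + 2A^-2 + 2A^2 + A^6 (w = +2)
3 components over 10 crossings, w = +2
lk(C1,C2): 0
lk(C1,C3) = 0
linking number lk(C2,C3) = 0
81 Fox colorings among 3^11, |V(-1)| = 0: tricolorable
why: the 3 component pairs carry total linking 0


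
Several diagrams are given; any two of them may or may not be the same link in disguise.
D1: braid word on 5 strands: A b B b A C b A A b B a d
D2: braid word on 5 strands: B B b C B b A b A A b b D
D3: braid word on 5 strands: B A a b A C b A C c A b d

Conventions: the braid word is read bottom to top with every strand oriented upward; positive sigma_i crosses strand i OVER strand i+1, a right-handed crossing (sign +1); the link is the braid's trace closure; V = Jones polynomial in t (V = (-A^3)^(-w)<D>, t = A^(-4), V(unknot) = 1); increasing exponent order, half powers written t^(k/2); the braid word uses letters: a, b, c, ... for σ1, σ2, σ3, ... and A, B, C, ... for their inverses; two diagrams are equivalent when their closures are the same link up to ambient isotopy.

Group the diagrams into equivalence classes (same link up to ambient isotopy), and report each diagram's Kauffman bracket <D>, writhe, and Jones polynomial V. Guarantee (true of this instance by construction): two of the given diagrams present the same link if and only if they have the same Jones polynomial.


grouping into links: {D1, D2, D3}
V(D1) = t^(-7/2) - 2t^(-5/2) + t^(-3/2) - 2t^(-1/2) + t^(1/2) - t^(3/2)  (w -1, c 13, <D> = A^-9 - A^-5 + 2A^-1 - A^3 + 2A^7 - A^11)
D2 (bracket A^-15 - A^-11 + 2A^-7 - A^-3 + 2A - A^5; 13 crossings at w = -3): V = t^(-7/2) - 2t^(-5/2) + t^(-3/2) - 2t^(-1/2) + t^(1/2) - t^(3/2)
V(D3) = t^(-7/2) - 2t^(-5/2) + t^(-3/2) - 2t^(-1/2) + t^(1/2) - t^(3/2)  [13 crossings, <D> = A^-9 - A^-5 + 2A^-1 - A^3 + 2A^7 - A^11, w = -1]
why: all 3 diagrams share one V(t), hence one class


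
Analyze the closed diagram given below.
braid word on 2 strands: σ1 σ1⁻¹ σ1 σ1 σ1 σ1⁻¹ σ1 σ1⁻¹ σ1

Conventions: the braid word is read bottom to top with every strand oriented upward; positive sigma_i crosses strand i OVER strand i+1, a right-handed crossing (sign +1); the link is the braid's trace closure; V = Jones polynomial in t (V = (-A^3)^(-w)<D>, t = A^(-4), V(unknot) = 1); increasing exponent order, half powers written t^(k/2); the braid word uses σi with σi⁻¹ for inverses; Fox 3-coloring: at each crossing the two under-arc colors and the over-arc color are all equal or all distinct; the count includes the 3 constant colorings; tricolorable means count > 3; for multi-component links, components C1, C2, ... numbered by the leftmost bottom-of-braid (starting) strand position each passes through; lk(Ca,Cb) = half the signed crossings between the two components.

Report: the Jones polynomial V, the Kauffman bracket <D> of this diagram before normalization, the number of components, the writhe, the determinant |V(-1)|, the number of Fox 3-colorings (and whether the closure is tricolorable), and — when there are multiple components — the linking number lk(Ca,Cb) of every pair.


Jones polynomial: V(t) = t + t^3 - t^4
<D> = A^-7 - A^-3 - A^5; writhe +3
components 1, writhe +3 (9 crossings)
3-colorings: 9 of 3^9, det 3 — tricolorable
note: free reduction leaves σ1 σ1 σ1 of the original 9 letters


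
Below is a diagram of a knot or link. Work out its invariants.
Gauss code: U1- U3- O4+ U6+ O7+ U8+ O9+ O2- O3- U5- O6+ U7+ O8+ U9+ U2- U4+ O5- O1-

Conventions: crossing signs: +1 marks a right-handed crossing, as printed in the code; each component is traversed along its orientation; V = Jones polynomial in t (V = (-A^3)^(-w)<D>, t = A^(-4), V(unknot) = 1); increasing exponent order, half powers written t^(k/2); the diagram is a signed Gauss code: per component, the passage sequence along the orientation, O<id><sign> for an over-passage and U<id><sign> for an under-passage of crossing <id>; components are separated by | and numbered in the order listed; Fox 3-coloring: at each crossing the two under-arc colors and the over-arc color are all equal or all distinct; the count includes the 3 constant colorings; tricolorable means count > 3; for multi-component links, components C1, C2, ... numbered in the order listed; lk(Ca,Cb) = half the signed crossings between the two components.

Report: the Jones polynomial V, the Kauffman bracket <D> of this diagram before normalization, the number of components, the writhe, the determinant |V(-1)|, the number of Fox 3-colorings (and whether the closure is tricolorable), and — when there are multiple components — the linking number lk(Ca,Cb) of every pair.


Jones polynomial: V(t) = t^-1 - 1 + 2t - 2t^2 + 2t^3 - 2t^4 + t^5
<D> = -A^-17 + 2A^-13 - 2A^-9 + 2A^-5 - 2A^-1 + A^3 - A^7; writhe +1
components 1, writhe +1 (9 crossings)
3-colorings: 3 of 3^9, det 11 — not tricolorable
note: det 11 = |V(-1)|; not divisible by 3, so not tricolorable


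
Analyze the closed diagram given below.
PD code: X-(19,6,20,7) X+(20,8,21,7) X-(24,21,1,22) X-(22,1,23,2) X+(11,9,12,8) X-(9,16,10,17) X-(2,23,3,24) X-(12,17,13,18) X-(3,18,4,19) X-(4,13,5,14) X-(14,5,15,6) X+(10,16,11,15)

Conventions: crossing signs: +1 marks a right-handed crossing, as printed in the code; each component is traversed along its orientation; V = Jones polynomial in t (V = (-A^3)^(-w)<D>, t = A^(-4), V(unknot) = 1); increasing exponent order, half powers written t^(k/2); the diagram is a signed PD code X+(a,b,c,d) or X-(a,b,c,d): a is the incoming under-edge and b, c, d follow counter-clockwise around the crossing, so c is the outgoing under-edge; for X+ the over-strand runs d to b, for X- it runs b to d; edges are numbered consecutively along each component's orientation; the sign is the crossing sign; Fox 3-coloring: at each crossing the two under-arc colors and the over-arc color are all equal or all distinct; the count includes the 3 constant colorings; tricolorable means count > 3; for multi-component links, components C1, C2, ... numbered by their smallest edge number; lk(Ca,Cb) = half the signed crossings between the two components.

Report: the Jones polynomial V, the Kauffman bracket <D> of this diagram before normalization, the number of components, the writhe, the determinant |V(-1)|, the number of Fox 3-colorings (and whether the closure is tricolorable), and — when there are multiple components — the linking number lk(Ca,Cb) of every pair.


V(t) = t^-8 - 2t^-7 + t^-6 - 2t^-5 + 2t^-4 + t^-2
bracket: A^-10 + 2A^-2 - 2A^2 + A^6 - 2A^10 + A^14, w = -6
1 component, writhe -6, over 12 crossings
det 9, colorings 27 of 3^12 — tricolorable
observation: V spans 6 powers of t: at least 6 crossings in any diagram


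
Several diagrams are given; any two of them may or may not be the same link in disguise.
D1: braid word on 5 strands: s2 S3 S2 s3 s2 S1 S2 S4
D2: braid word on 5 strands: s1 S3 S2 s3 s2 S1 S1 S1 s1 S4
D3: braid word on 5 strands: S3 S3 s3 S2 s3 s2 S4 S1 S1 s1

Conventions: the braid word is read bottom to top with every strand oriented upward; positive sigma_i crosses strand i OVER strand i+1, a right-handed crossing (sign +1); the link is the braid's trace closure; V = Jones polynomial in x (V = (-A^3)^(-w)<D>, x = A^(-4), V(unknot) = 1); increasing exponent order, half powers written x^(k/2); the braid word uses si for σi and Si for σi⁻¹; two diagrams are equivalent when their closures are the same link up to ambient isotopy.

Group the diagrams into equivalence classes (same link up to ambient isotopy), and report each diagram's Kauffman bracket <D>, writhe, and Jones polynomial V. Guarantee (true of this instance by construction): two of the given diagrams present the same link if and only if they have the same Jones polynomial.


equivalence classes: {D1, D2, D3}
D1 (bracket A^-6; 8 crossings at w = -2): V = 1
V(D2) = 1  [10 crossings, <D> = A^-6, w = -2]
V(D3) = 1  [10 crossings, <D> = A^-6, w = -2]
key observation: one V(x) for all 3 diagrams — one class (guaranteed)
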